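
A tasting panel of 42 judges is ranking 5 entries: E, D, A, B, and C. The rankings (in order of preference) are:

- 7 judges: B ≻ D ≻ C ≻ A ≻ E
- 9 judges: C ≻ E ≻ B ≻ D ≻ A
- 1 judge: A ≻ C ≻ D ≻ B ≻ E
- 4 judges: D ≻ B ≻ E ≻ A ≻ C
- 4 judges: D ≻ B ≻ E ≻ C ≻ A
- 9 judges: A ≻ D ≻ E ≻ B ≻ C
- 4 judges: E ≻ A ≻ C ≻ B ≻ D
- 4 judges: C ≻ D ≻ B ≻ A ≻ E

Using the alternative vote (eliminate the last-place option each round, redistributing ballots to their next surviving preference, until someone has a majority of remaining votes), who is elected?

Round 1: E 4, D 8, A 10, B 7, C 13. Eliminate E.
Round 2: D 8, A 14, B 7, C 13. Eliminate B.
Round 3: D 15, A 14, C 13. Eliminate C.
Round 4: D 28, A 14. D has a majority.

D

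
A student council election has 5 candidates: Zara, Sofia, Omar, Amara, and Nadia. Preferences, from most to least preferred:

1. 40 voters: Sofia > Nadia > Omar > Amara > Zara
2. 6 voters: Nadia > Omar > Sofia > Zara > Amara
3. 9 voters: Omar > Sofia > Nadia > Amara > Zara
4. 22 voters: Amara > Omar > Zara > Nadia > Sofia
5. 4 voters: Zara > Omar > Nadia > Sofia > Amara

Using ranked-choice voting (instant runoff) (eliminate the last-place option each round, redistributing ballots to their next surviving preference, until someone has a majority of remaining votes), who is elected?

Sofia

Round 1: Zara 4, Sofia 40, Omar 9, Amara 22, Nadia 6. Eliminate Zara.
Round 2: Sofia 40, Omar 13, Amara 22, Nadia 6. Eliminate Nadia.
Round 3: Sofia 40, Omar 19, Amara 22. Eliminate Omar.
Round 4: Sofia 59, Amara 22. Sofia has a majority.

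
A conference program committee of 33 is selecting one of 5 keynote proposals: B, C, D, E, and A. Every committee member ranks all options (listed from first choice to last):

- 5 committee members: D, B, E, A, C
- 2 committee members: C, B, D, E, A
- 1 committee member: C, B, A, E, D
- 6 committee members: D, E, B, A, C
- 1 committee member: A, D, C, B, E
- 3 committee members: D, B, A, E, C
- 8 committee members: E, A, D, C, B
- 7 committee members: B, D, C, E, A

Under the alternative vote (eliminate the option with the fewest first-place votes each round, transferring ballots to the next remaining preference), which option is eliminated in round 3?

Round 1: B 7, C 3, D 14, E 8, A 1. Eliminate A.
Round 2: B 7, C 3, D 15, E 8. Eliminate C.
Round 3: B 10, D 15, E 8. Eliminate E.

E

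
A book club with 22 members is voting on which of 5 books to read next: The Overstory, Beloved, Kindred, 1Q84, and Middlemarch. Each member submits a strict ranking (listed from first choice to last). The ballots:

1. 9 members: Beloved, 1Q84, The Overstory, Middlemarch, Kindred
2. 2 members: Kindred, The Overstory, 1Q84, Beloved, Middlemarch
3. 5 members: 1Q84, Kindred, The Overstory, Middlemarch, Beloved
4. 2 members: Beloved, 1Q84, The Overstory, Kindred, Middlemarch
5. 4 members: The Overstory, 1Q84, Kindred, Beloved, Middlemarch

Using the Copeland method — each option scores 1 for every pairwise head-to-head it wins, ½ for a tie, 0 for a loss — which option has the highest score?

The Overstory: beats Kindred and Middlemarch; ties Beloved; loses to 1Q84 → score 2.5.
Beloved: beats Middlemarch; ties The Overstory, Kindred, and 1Q84 → score 2.5.
Kindred: beats Middlemarch; ties Beloved; loses to The Overstory and 1Q84 → score 1.5.
1Q84: beats The Overstory, Kindred, and Middlemarch; ties Beloved → score 3.5.
Middlemarch: loses to The Overstory, Beloved, Kindred, and 1Q84 → score 0.
1Q84 has the best pairwise record.

1Q84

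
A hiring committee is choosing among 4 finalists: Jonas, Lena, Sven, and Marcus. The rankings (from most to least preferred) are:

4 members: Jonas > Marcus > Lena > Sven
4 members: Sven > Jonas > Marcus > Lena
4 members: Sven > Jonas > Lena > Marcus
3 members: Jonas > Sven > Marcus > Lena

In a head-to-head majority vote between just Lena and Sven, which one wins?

Voters preferring Lena to Sven: 4; preferring Sven to Lena: 11.
Sven wins the head-to-head.

Sven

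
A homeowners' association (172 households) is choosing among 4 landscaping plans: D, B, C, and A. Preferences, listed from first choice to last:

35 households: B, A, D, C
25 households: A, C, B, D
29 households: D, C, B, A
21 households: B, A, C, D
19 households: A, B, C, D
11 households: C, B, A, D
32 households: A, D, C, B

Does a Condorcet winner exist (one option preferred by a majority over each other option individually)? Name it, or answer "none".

none

Checking pairwise contests:
B beats D 111–61.
C beats B 97–75.
D beats C 96–76.
B beats A 96–76.
Every option loses at least one head-to-head, so there is no Condorcet winner.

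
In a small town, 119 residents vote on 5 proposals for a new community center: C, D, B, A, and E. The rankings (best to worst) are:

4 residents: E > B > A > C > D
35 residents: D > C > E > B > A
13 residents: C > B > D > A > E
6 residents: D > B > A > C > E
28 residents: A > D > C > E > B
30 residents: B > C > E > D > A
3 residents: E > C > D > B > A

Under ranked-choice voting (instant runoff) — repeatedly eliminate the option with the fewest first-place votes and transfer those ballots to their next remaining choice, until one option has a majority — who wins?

Round 1: C 13, D 41, B 30, A 28, E 7. Eliminate E.
Round 2: C 16, D 41, B 34, A 28. Eliminate C.
Round 3: D 44, B 47, A 28. Eliminate A.
Round 4: D 72, B 47. D has a majority.

D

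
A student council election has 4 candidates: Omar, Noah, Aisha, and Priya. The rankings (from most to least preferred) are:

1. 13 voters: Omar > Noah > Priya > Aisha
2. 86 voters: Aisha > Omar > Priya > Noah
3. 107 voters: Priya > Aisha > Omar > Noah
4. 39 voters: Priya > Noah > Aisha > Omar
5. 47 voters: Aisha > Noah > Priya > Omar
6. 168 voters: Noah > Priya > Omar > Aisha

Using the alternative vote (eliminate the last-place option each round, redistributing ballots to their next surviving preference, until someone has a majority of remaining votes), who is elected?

Priya

Round 1: Omar 13, Noah 168, Aisha 133, Priya 146. Eliminate Omar.
Round 2: Noah 181, Aisha 133, Priya 146. Eliminate Aisha.
Round 3: Noah 228, Priya 232. Priya has a majority.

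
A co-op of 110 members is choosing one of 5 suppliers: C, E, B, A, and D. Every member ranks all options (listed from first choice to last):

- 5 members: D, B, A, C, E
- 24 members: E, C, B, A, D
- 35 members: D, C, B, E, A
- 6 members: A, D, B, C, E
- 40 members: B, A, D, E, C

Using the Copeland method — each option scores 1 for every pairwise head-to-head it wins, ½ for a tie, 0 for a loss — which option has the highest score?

B

C: beats B and A; loses to E and D → score 2.
E: beats C and A; loses to B and D → score 2.
B: beats E, A, and D; loses to C → score 3.
A: beats D; loses to C, E, and B → score 1.
D: beats C and E; loses to B and A → score 2.
B has the best pairwise record.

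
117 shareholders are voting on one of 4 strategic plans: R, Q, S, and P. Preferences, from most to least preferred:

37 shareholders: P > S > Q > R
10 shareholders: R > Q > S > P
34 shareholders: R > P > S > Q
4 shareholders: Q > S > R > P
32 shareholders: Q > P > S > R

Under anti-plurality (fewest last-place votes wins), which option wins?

Last-place votes: R 69, Q 34, S 0, P 14.
S is ranked last by the fewest voters, so S wins.

S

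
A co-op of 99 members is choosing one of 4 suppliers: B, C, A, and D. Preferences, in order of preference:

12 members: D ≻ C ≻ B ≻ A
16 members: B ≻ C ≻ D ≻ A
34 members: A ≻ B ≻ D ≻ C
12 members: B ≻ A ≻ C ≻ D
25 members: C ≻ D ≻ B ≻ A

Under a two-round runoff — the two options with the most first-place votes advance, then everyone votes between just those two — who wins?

B

Round 1 first-place votes: B 28, C 25, A 34, D 12.
A and B advance.
Runoff: A is preferred to B by 34 voters; B by 65.
B wins the runoff.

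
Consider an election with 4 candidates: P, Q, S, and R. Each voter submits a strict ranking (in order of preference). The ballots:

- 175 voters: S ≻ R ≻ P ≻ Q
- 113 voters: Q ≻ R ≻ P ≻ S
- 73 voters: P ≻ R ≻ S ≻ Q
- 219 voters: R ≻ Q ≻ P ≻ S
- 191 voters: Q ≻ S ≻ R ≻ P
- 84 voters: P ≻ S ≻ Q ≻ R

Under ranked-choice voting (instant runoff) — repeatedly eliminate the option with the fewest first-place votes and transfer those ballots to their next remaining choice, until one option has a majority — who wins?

Round 1: P 157, Q 304, S 175, R 219. Eliminate P.
Round 2: Q 304, S 259, R 292. Eliminate S.
Round 3: Q 388, R 467. R has a majority.

R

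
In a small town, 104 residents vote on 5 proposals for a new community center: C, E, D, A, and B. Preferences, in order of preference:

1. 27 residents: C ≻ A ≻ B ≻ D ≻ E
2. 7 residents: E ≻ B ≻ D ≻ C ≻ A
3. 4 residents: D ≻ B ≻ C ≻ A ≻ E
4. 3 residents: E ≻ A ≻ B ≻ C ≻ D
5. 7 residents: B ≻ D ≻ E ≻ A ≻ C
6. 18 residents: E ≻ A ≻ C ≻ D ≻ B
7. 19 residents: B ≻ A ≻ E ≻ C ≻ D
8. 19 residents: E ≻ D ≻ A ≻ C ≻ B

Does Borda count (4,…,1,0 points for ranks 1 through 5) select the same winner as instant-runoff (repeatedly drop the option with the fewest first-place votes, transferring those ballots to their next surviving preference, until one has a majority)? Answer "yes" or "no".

Borda — scores: C 200, E 240, D 153, A 250, B 197. Winner: A.
Instant-runoff — R1 C 27, E 47, D 4, A 0, B 26 (A out); R2 C 27, E 47, D 4, B 26 (D out); R3 C 27, E 47, B 30 (C out); R4 E 47, B 57 (B winner). Winner: B.
The two methods disagree.

no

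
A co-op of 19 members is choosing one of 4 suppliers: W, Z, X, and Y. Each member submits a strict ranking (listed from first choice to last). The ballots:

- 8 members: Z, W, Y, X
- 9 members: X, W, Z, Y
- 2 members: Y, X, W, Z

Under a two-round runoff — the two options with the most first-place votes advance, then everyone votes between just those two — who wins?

X

Round 1 first-place votes: W 0, Z 8, X 9, Y 2.
X and Z advance.
Runoff: X is preferred to Z by 11 voters; Z by 8.
X wins the runoff.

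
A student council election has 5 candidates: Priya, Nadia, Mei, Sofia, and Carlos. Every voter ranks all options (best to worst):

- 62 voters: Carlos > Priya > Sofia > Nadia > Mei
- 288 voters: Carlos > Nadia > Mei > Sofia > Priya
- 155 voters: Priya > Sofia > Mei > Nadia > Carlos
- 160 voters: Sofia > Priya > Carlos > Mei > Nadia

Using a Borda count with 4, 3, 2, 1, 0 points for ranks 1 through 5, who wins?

Priya: 62·3 + 288·0 + 155·4 + 160·3 = 1286
Nadia: 62·1 + 288·3 + 155·1 + 160·0 = 1081
Mei: 62·0 + 288·2 + 155·2 + 160·1 = 1046
Sofia: 62·2 + 288·1 + 155·3 + 160·4 = 1517
Carlos: 62·4 + 288·4 + 155·0 + 160·2 = 1720
Carlos has the highest Borda score (1720).

Carlos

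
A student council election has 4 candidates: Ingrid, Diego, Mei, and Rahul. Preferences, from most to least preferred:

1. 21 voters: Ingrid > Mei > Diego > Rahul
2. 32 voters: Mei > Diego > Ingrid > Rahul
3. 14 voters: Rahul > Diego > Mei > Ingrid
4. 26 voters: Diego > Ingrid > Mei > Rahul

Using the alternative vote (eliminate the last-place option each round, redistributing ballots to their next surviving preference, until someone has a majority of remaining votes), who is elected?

Round 1: Ingrid 21, Diego 26, Mei 32, Rahul 14. Eliminate Rahul.
Round 2: Ingrid 21, Diego 40, Mei 32. Eliminate Ingrid.
Round 3: Diego 40, Mei 53. Mei has a majority.

Mei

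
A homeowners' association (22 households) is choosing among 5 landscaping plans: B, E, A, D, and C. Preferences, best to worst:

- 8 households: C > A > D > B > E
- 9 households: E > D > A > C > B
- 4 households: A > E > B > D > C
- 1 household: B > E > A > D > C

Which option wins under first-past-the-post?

E

First-place votes: B 1, E 9, A 4, D 0, C 8.
E has the most first-place votes.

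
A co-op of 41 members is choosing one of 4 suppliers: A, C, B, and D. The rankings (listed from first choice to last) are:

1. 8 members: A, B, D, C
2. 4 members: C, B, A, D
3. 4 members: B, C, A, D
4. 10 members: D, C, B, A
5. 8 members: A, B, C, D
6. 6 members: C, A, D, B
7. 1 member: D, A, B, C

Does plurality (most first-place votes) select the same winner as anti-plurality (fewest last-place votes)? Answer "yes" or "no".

no

Plurality — first-place votes: A 16, C 10, B 4, D 11. Winner: A.
Anti-plurality — last-place votes: A 10, C 9, B 6, D 16. Winner: B.
The two methods disagree.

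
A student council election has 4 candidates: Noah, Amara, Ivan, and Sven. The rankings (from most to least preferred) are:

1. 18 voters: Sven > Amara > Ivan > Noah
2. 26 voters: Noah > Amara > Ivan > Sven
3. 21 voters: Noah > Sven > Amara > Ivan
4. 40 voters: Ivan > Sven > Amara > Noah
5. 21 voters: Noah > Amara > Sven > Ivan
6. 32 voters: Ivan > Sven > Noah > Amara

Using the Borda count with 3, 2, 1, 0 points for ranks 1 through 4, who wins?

Sven

Noah: 18·0 + 26·3 + 21·3 + 40·0 + 21·3 + 32·1 = 236
Amara: 18·2 + 26·2 + 21·1 + 40·1 + 21·2 + 32·0 = 191
Ivan: 18·1 + 26·1 + 21·0 + 40·3 + 21·0 + 32·3 = 260
Sven: 18·3 + 26·0 + 21·2 + 40·2 + 21·1 + 32·2 = 261
Sven has the highest Borda score (261).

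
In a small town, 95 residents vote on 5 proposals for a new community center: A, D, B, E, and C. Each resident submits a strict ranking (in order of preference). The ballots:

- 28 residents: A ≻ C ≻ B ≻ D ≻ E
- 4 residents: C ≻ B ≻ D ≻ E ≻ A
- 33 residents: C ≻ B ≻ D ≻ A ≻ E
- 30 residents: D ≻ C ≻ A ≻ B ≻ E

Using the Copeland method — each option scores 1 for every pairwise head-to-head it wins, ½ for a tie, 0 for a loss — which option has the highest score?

A: beats B and E; loses to D and C → score 2.
D: beats A and E; loses to B and C → score 2.
B: beats D and E; loses to A and C → score 2.
E: loses to A, D, B, and C → score 0.
C: beats A, D, B, and E → score 4.
C has the best pairwise record.

C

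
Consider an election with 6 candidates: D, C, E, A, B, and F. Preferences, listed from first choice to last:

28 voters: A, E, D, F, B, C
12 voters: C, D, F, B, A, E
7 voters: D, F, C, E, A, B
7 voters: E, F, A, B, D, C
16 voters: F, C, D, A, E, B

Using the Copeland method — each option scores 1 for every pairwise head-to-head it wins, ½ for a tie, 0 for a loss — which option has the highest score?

D

D: beats C, B, and F; ties E and A → score 4.
C: ties E, A, and B; loses to D and F → score 1.5.
E: beats B; ties D, C, and F; loses to A → score 2.5.
A: beats E and B; ties D and C; loses to F → score 3.
B: ties C; loses to D, E, A, and F → score 0.5.
F: beats C, A, and B; ties E; loses to D → score 3.5.
D has the best pairwise record.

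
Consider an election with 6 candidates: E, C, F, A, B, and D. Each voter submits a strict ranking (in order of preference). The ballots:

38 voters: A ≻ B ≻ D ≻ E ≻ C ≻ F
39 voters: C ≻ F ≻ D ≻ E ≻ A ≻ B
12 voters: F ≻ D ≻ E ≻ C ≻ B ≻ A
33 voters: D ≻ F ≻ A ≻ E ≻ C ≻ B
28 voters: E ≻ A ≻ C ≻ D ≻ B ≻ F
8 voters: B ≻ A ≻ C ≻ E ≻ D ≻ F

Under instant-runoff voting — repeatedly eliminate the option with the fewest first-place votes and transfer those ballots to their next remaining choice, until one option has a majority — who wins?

Round 1: E 28, C 39, F 12, A 38, B 8, D 33. Eliminate B.
Round 2: E 28, C 39, F 12, A 46, D 33. Eliminate F.
Round 3: E 28, C 39, A 46, D 45. Eliminate E.
Round 4: C 39, A 74, D 45. Eliminate C.
Round 5: A 74, D 84. D has a majority.

D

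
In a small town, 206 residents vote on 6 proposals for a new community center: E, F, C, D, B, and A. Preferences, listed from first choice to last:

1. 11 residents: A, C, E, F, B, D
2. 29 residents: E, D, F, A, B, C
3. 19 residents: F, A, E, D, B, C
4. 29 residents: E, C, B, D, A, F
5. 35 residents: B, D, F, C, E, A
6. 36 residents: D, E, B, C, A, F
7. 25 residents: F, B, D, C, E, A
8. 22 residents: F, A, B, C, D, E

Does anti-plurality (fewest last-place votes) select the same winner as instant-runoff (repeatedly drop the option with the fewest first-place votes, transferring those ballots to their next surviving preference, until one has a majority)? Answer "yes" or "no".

no

Anti-plurality — last-place votes: E 22, F 65, C 48, D 11, B 0, A 60. Winner: B.
Instant-runoff — R1 E 58, F 66, C 0, D 36, B 35, A 11 (C out); R2 E 58, F 66, D 36, B 35, A 11 (A out); R3 E 69, F 66, D 36, B 35 (B out); R4 E 69, F 66, D 71 (F out); R5 E 88, D 118 (D winner). Winner: D.
The two methods disagree.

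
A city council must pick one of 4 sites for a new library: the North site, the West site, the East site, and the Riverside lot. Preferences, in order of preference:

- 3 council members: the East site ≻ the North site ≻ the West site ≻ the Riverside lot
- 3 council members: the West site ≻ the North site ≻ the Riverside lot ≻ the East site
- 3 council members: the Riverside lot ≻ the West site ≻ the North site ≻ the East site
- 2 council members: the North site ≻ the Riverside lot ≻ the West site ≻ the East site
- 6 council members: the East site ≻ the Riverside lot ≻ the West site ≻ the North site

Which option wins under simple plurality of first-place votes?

First-place votes: the North site 2, the West site 3, the East site 9, the Riverside lot 3.
the East site has the most first-place votes.

the East site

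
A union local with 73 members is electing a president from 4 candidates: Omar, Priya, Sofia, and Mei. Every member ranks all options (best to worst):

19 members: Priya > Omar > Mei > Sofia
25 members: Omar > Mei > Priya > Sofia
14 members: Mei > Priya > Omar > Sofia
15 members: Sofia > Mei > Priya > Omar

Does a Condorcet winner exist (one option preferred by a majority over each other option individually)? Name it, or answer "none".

Checking pairwise contests:
Priya beats Omar 48–25.
Mei beats Priya 54–19.
Omar beats Sofia 58–15.
Omar beats Mei 44–29.
Every option loses at least one head-to-head, so there is no Condorcet winner.

none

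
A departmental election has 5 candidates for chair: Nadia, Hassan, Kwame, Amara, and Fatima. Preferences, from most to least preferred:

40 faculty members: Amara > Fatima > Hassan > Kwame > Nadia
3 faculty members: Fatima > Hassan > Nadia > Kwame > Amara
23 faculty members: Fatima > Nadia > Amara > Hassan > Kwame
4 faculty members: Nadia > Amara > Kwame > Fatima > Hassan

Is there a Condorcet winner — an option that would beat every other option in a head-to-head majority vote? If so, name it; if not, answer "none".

Amara vs Nadia: 40–30 for Amara.
Amara vs Hassan: 67–3 for Amara.
Amara vs Kwame: 67–3 for Amara.
Amara vs Fatima: 44–26 for Amara.
Amara beats every other option head-to-head.

Amara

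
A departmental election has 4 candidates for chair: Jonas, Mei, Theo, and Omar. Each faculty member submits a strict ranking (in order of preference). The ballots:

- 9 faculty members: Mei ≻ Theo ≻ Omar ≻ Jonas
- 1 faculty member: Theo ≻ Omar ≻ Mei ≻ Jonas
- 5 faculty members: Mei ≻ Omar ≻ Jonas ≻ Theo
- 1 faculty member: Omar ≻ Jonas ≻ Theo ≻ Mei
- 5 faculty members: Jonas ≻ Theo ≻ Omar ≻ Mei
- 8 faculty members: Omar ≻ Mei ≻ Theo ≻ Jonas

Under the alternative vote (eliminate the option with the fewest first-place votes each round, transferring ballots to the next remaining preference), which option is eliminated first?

Round 1: Jonas 5, Mei 14, Theo 1, Omar 9. Eliminate Theo.

Theo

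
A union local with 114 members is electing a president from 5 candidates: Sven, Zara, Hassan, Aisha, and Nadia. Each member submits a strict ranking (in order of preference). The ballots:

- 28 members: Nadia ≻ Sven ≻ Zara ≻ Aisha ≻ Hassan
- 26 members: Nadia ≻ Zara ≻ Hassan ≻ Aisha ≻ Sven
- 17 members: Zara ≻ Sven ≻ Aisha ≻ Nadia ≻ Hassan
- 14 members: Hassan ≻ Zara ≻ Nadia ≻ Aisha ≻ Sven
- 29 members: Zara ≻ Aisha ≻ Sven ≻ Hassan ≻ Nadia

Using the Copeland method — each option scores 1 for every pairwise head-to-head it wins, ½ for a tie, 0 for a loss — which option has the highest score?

Sven: beats Hassan; loses to Zara, Aisha, and Nadia → score 1.
Zara: beats Sven, Hassan, Aisha, and Nadia → score 4.
Hassan: loses to Sven, Zara, Aisha, and Nadia → score 0.
Aisha: beats Sven and Hassan; loses to Zara and Nadia → score 2.
Nadia: beats Sven, Hassan, and Aisha; loses to Zara → score 3.
Zara has the best pairwise record.

Zara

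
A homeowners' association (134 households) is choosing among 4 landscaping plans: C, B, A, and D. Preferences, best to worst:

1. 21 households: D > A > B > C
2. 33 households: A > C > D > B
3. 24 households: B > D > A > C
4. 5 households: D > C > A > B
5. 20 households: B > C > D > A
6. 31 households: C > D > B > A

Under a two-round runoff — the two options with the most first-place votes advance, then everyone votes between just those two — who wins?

Round 1 first-place votes: C 31, B 44, A 33, D 26.
B and A advance.
Runoff: B is preferred to A by 75 voters; A by 59.
B wins the runoff.

B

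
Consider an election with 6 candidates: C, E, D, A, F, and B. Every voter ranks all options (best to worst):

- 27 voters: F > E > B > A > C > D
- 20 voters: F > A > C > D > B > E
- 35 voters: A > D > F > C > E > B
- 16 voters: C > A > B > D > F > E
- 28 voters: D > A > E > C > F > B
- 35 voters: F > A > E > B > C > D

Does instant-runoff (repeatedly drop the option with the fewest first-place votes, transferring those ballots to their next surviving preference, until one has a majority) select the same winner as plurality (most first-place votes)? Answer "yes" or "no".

yes

Instant-runoff — R1 C 16, E 0, D 28, A 35, F 82, B 0 (F winner). Winner: F.
Plurality — first-place votes: C 16, E 0, D 28, A 35, F 82, B 0. Winner: F.
The two methods agree.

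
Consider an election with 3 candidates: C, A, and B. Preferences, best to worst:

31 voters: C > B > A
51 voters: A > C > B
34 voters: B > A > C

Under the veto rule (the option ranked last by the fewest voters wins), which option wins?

A

Last-place votes: C 34, A 31, B 51.
A is ranked last by the fewest voters, so A wins.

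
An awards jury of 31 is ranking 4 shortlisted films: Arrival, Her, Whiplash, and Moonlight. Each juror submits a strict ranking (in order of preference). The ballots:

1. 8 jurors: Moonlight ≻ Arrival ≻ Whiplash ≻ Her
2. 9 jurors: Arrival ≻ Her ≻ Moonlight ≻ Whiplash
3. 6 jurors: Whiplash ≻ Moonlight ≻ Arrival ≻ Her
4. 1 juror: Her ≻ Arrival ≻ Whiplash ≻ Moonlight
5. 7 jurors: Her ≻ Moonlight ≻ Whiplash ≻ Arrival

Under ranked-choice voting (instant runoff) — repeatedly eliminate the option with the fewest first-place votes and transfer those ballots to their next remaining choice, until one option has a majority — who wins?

Round 1: Arrival 9, Her 8, Whiplash 6, Moonlight 8. Eliminate Whiplash.
Round 2: Arrival 9, Her 8, Moonlight 14. Eliminate Her.
Round 3: Arrival 10, Moonlight 21. Moonlight has a majority.

Moonlight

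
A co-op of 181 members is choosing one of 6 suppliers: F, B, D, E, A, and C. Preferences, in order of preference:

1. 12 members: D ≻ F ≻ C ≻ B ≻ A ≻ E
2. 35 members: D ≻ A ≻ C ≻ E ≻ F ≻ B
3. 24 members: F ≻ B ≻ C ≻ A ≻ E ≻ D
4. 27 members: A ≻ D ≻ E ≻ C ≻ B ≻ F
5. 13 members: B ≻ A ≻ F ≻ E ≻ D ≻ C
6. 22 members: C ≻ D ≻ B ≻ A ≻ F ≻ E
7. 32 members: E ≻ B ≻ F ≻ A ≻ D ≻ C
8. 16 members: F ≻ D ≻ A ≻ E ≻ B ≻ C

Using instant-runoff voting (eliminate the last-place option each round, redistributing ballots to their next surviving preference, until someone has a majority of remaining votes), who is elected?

D

Round 1: F 40, B 13, D 47, E 32, A 27, C 22. Eliminate B.
Round 2: F 40, D 47, E 32, A 40, C 22. Eliminate C.
Round 3: F 40, D 69, E 32, A 40. Eliminate E.
Round 4: F 72, D 69, A 40. Eliminate A.
Round 5: F 85, D 96. D has a majority.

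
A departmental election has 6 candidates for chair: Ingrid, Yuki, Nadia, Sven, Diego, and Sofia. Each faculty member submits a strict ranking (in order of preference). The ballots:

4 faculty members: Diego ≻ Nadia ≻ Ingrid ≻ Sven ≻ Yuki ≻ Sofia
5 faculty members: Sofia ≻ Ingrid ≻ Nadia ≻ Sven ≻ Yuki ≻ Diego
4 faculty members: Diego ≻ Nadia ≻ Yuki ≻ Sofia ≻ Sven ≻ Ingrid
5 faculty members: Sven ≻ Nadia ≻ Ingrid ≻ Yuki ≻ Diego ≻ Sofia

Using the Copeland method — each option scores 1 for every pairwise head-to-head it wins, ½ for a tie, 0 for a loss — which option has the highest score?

Ingrid: beats Yuki and Diego; ties Sven and Sofia; loses to Nadia → score 3.
Yuki: beats Diego and Sofia; loses to Ingrid, Nadia, and Sven → score 2.
Nadia: beats Ingrid, Yuki, Sven, Diego, and Sofia → score 5.
Sven: beats Yuki and Diego; ties Ingrid and Sofia; loses to Nadia → score 3.
Diego: beats Sofia; loses to Ingrid, Yuki, Nadia, and Sven → score 1.
Sofia: ties Ingrid and Sven; loses to Yuki, Nadia, and Diego → score 1.
Nadia has the best pairwise record.

Nadia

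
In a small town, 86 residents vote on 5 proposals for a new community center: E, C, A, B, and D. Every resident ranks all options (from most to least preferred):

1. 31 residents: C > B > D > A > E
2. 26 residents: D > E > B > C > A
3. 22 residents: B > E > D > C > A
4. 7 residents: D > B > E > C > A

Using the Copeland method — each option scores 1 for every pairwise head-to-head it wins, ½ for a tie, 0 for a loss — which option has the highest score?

E: beats C and A; loses to B and D → score 2.
C: beats A; loses to E, B, and D → score 1.
A: loses to E, C, B, and D → score 0.
B: beats E, C, A, and D → score 4.
D: beats E, C, and A; loses to B → score 3.
B has the best pairwise record.

B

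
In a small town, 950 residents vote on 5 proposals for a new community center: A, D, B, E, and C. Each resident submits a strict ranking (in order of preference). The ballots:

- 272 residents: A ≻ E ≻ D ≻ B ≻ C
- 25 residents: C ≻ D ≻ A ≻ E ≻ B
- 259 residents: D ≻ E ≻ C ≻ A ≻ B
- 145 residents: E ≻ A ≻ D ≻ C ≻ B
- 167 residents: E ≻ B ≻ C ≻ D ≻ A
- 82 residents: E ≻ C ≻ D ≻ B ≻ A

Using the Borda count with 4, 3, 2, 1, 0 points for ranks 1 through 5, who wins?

A: 272·4 + 25·2 + 259·1 + 145·3 + 167·0 + 82·0 = 1832
D: 272·2 + 25·3 + 259·4 + 145·2 + 167·1 + 82·2 = 2276
B: 272·1 + 25·0 + 259·0 + 145·0 + 167·3 + 82·1 = 855
E: 272·3 + 25·1 + 259·3 + 145·4 + 167·4 + 82·4 = 3194
C: 272·0 + 25·4 + 259·2 + 145·1 + 167·2 + 82·3 = 1343
E has the highest Borda score (3194).

E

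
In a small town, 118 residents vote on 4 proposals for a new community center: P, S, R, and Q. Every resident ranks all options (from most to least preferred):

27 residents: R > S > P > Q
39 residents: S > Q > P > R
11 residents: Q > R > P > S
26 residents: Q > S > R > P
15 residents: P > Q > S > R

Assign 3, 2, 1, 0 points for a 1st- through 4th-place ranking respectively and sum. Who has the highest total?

S

P: 27·1 + 39·1 + 11·1 + 26·0 + 15·3 = 122
S: 27·2 + 39·3 + 11·0 + 26·2 + 15·1 = 238
R: 27·3 + 39·0 + 11·2 + 26·1 + 15·0 = 129
Q: 27·0 + 39·2 + 11·3 + 26·3 + 15·2 = 219
S has the highest Borda score (238).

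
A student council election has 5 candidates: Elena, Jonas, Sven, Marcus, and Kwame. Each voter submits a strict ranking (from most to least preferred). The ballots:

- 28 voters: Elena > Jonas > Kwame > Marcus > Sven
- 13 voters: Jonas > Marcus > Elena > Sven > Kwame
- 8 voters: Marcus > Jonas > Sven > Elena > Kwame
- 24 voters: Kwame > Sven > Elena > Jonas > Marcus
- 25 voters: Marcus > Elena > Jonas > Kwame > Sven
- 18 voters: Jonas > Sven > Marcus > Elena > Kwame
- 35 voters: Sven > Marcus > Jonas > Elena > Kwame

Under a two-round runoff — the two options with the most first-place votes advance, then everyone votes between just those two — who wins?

Round 1 first-place votes: Elena 28, Jonas 31, Sven 35, Marcus 33, Kwame 24.
Sven and Marcus advance.
Runoff: Sven is preferred to Marcus by 77 voters; Marcus by 74.
Sven wins the runoff.

Sven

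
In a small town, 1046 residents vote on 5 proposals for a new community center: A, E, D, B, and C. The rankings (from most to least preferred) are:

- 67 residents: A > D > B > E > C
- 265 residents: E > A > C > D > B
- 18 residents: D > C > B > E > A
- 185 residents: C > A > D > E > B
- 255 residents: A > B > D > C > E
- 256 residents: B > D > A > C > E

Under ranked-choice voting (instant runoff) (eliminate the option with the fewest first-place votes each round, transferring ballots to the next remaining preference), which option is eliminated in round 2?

C

Round 1: A 322, E 265, D 18, B 256, C 185. Eliminate D.
Round 2: A 322, E 265, B 256, C 203. Eliminate C.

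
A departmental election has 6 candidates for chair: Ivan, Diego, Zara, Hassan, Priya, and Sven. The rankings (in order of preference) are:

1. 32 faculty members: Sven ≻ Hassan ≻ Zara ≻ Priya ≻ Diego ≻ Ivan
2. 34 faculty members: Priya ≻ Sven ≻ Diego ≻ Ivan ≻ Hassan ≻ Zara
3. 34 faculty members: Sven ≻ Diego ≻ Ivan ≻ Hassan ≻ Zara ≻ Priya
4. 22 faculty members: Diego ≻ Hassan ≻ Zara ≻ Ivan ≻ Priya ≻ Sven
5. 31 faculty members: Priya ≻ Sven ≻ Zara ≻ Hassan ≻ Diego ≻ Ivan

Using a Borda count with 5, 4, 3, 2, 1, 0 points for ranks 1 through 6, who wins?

Sven

Ivan: 32·0 + 34·2 + 34·3 + 22·2 + 31·0 = 214
Diego: 32·1 + 34·3 + 34·4 + 22·5 + 31·1 = 411
Zara: 32·3 + 34·0 + 34·1 + 22·3 + 31·3 = 289
Hassan: 32·4 + 34·1 + 34·2 + 22·4 + 31·2 = 380
Priya: 32·2 + 34·5 + 34·0 + 22·1 + 31·5 = 411
Sven: 32·5 + 34·4 + 34·5 + 22·0 + 31·4 = 590
Sven has the highest Borda score (590).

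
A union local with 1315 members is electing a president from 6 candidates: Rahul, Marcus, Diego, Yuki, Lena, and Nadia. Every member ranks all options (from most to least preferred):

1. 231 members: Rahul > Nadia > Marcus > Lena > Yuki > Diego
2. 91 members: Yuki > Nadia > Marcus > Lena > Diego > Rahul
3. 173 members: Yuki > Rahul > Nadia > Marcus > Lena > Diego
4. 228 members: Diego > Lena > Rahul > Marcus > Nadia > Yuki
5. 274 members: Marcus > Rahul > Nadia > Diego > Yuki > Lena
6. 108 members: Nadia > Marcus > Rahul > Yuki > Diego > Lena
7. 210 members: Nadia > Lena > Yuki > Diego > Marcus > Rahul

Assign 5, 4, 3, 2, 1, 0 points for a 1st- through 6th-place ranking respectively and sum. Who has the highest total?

Nadia

Rahul: 231·5 + 91·0 + 173·4 + 228·3 + 274·4 + 108·3 + 210·0 = 3951
Marcus: 231·3 + 91·3 + 173·2 + 228·2 + 274·5 + 108·4 + 210·1 = 3780
Diego: 231·0 + 91·1 + 173·0 + 228·5 + 274·2 + 108·1 + 210·2 = 2307
Yuki: 231·1 + 91·5 + 173·5 + 228·0 + 274·1 + 108·2 + 210·3 = 2671
Lena: 231·2 + 91·2 + 173·1 + 228·4 + 274·0 + 108·0 + 210·4 = 2569
Nadia: 231·4 + 91·4 + 173·3 + 228·1 + 274·3 + 108·5 + 210·5 = 4447
Nadia has the highest Borda score (4447).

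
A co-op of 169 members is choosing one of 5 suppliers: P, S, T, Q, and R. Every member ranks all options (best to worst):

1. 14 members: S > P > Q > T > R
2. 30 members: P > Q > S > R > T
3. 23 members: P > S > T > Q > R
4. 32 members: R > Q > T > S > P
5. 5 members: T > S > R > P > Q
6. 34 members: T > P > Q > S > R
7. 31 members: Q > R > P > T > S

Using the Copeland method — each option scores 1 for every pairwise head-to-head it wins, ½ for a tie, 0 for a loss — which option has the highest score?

P: beats S, T, Q, and R → score 4.
S: beats R; loses to P, T, and Q → score 1.
T: beats S; loses to P, Q, and R → score 1.
Q: beats S, T, and R; loses to P → score 3.
R: beats T; loses to P, S, and Q → score 1.
P has the best pairwise record.

P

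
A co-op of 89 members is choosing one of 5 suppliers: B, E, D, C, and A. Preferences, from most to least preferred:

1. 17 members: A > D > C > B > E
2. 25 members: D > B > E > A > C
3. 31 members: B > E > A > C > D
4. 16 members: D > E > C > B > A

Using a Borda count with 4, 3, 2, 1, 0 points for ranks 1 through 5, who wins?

B

B: 17·1 + 25·3 + 31·4 + 16·1 = 232
E: 17·0 + 25·2 + 31·3 + 16·3 = 191
D: 17·3 + 25·4 + 31·0 + 16·4 = 215
C: 17·2 + 25·0 + 31·1 + 16·2 = 97
A: 17·4 + 25·1 + 31·2 + 16·0 = 155
B has the highest Borda score (232).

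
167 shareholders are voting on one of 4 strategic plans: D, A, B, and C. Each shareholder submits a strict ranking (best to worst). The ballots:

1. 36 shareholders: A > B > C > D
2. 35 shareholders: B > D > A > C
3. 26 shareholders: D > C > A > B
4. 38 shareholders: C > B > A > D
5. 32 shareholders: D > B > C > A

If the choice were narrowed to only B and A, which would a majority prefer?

B

Voters preferring B to A: 105; preferring A to B: 62.
B wins the head-to-head.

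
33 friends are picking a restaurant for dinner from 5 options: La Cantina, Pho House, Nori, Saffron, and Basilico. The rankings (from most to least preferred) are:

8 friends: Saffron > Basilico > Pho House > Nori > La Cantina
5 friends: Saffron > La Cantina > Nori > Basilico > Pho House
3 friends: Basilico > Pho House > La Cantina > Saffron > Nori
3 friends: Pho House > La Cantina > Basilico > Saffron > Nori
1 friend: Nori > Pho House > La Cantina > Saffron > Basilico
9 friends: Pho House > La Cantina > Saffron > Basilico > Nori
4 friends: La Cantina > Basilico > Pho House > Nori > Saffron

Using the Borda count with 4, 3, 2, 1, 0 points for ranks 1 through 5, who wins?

La Cantina: 8·0 + 5·3 + 3·2 + 3·3 + 1·2 + 9·3 + 4·4 = 75
Pho House: 8·2 + 5·0 + 3·3 + 3·4 + 1·3 + 9·4 + 4·2 = 84
Nori: 8·1 + 5·2 + 3·0 + 3·0 + 1·4 + 9·0 + 4·1 = 26
Saffron: 8·4 + 5·4 + 3·1 + 3·1 + 1·1 + 9·2 + 4·0 = 77
Basilico: 8·3 + 5·1 + 3·4 + 3·2 + 1·0 + 9·1 + 4·3 = 68
Pho House has the highest Borda score (84).

Pho House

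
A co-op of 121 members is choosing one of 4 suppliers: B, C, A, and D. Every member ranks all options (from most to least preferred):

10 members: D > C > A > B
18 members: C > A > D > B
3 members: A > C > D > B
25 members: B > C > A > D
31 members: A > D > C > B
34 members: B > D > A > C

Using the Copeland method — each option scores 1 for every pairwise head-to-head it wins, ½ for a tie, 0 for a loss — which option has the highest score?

A

B: loses to C, A, and D → score 0.
C: beats B; loses to A and D → score 1.
A: beats B, C, and D → score 3.
D: beats B and C; loses to A → score 2.
A has the best pairwise record.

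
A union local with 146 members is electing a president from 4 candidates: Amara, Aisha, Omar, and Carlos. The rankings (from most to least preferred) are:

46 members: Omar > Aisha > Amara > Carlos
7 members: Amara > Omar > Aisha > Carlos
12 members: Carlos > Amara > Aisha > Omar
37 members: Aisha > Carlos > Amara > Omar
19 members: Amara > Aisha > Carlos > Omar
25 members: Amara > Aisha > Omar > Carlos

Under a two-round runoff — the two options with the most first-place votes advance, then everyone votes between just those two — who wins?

Amara

Round 1 first-place votes: Amara 51, Aisha 37, Omar 46, Carlos 12.
Amara and Omar advance.
Runoff: Amara is preferred to Omar by 100 voters; Omar by 46.
Amara wins the runoff.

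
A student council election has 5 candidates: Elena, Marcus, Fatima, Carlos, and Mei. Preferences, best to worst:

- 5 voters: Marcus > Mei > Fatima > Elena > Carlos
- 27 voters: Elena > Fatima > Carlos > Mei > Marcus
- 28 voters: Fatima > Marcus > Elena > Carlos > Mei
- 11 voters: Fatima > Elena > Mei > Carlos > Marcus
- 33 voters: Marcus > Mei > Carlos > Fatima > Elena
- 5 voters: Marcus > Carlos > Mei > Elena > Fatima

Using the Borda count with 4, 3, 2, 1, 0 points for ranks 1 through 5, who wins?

Fatima

Elena: 5·1 + 27·4 + 28·2 + 11·3 + 33·0 + 5·1 = 207
Marcus: 5·4 + 27·0 + 28·3 + 11·0 + 33·4 + 5·4 = 256
Fatima: 5·2 + 27·3 + 28·4 + 11·4 + 33·1 + 5·0 = 280
Carlos: 5·0 + 27·2 + 28·1 + 11·1 + 33·2 + 5·3 = 174
Mei: 5·3 + 27·1 + 28·0 + 11·2 + 33·3 + 5·2 = 173
Fatima has the highest Borda score (280).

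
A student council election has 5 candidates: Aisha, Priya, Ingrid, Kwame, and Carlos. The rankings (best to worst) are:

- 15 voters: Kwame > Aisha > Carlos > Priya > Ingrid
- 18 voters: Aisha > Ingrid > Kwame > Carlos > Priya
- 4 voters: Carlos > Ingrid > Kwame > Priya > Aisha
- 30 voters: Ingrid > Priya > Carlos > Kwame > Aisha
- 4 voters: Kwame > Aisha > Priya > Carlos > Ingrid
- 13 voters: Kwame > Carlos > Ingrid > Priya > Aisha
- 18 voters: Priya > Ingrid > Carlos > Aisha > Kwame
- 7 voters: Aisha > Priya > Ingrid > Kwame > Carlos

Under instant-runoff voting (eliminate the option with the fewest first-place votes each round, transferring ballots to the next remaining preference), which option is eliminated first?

Carlos

Round 1: Aisha 25, Priya 18, Ingrid 30, Kwame 32, Carlos 4. Eliminate Carlos.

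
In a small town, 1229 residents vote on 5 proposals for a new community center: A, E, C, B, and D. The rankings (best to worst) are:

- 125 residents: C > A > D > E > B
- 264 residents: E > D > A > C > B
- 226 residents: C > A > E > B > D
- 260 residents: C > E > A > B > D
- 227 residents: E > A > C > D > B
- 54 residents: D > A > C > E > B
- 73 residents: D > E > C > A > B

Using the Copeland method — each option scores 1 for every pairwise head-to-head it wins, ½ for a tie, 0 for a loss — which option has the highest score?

C

A: beats B and D; loses to E and C → score 2.
E: beats A, B, and D; loses to C → score 3.
C: beats A, E, B, and D → score 4.
B: loses to A, E, C, and D → score 0.
D: beats B; loses to A, E, and C → score 1.
C has the best pairwise record.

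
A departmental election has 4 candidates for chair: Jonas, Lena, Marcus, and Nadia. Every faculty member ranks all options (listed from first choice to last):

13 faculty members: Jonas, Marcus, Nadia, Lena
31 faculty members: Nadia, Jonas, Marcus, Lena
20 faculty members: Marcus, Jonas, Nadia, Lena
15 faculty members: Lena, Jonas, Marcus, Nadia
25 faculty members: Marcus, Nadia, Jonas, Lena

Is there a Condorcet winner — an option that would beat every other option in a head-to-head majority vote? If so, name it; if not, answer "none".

none

Checking pairwise contests:
Nadia beats Jonas 56–48.
Jonas beats Lena 89–15.
Jonas beats Marcus 59–45.
Marcus beats Nadia 73–31.
Every option loses at least one head-to-head, so there is no Condorcet winner.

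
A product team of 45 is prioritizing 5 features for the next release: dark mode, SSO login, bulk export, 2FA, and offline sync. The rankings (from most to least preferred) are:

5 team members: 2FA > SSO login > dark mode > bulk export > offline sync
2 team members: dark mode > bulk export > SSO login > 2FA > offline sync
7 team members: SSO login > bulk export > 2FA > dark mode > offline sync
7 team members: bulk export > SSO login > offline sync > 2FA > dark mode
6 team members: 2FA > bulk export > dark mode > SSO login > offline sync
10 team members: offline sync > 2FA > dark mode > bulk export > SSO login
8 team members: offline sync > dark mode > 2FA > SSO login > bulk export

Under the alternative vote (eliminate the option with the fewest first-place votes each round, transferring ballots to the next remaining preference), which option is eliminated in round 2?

Round 1: dark mode 2, SSO login 7, bulk export 7, 2FA 11, offline sync 18. Eliminate dark mode.
Round 2: SSO login 7, bulk export 9, 2FA 11, offline sync 18. Eliminate SSO login.

SSO login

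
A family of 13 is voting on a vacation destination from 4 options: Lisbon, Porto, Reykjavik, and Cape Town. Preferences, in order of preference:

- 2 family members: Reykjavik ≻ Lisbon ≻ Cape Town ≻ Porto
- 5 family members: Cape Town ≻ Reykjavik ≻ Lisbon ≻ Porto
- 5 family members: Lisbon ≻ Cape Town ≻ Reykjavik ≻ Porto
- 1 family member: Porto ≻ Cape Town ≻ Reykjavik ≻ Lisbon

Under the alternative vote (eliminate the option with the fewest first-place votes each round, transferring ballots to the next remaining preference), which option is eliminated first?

Porto

Round 1: Lisbon 5, Porto 1, Reykjavik 2, Cape Town 5. Eliminate Porto.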